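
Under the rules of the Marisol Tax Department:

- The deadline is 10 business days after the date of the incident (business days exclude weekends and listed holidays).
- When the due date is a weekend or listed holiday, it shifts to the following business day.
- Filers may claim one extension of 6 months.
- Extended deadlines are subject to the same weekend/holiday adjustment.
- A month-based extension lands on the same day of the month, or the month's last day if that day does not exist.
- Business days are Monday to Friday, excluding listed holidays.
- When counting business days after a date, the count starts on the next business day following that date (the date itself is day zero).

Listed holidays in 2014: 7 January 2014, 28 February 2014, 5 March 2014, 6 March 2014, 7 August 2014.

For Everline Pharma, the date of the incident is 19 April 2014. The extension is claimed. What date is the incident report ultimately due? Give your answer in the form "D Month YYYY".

3 November 2014

Counting 10 business days after 19 April 2014 (skipping weekends and listed holidays) reaches 2 May 2014.
Since 2 May 2014 is a Friday and not a holiday, the date is unchanged.
Applying the 6 months extension: 6 months after 2 May 2014 is 2 November 2014.
Because 2 November 2014 is a Sunday, the deadline becomes 3 November 2014 (Monday).
So the filing is due 3 November 2014.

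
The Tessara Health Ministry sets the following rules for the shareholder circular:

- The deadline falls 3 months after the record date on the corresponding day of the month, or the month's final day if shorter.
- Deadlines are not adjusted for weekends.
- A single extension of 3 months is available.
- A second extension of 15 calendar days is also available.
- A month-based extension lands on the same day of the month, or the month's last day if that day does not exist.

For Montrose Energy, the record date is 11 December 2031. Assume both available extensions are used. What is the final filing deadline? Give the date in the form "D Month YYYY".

26 June 2032

3 months after 11 December 2031, on the same day of the month, is 11 March 2032.
11 March 2032 falls on a Thursday. The rules make no weekend/holiday allowance, so it remains 11 March 2032.
Applying the 3 months extension: 3 months after 11 March 2032 is 11 June 2032.
11 June 2032 is a Friday; no weekend or holiday adjustment applies.
Applying the 15-calendar-day extension: 11 June 2032 + 15 days = 26 June 2032.
No adjustment is made for weekends or holidays, so 26 June 2032 stands.
Final deadline: 26 June 2032.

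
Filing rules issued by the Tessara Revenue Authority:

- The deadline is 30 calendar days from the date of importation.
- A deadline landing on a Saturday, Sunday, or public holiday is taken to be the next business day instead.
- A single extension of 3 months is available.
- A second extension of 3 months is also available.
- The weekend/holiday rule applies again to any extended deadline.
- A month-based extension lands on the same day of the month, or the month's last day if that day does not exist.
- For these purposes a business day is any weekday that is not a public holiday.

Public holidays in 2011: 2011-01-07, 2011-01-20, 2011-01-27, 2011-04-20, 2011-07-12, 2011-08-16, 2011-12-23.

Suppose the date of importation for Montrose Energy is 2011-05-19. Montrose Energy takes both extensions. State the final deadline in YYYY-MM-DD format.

2011-12-20

30 calendar days after 2011-05-19 is 2011-06-18.
Because 2011-06-18 is a Saturday, the deadline becomes 2011-06-20 (Monday).
Add 3 months to 2011-06-20: 2011-09-20.
Since 2011-09-20 is a Tuesday and not a holiday, the date is unchanged.
The 3 months extension carries 2011-09-20 to 2011-12-20.
2011-12-20 is a Tuesday and not a listed holiday, so it stands.
Final deadline: 2011-12-20.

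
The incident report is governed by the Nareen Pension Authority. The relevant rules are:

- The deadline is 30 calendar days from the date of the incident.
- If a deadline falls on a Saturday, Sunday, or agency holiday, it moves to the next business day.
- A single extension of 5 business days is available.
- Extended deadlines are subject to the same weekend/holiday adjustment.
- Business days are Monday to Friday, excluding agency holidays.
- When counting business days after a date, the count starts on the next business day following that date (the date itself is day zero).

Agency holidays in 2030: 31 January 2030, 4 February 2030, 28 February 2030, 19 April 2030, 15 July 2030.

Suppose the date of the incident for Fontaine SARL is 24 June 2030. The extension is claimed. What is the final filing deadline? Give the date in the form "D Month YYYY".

31 July 2030

30 calendar days after 24 June 2030 is 24 July 2030.
Since 24 July 2030 is a Wednesday and not a holiday, the date is unchanged.
The 5-business-day extension runs from 24 July 2030 to 31 July 2030.
Since 31 July 2030 is a Wednesday and not a holiday, the date is unchanged.
Deadline: 31 July 2030.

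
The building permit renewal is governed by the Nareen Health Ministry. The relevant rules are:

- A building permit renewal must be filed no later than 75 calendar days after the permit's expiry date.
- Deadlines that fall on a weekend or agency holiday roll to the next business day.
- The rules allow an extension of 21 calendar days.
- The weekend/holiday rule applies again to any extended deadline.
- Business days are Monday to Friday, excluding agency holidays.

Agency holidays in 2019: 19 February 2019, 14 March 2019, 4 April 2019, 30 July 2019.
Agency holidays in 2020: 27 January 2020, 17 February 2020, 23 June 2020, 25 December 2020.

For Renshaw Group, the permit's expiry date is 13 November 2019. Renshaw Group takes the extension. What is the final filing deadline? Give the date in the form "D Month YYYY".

75 calendar days after 13 November 2019 is 27 January 2020.
27 January 2020 falls on a listed holiday. Rolling to the next business day gives 28 January 2020, a Tuesday.
The 21-calendar-day extension moves the deadline from 28 January 2020 to 18 February 2020.
18 February 2020 falls on a Tuesday, which is a business day, so no adjustment is needed.
Final deadline: 18 February 2020.

18 February 2020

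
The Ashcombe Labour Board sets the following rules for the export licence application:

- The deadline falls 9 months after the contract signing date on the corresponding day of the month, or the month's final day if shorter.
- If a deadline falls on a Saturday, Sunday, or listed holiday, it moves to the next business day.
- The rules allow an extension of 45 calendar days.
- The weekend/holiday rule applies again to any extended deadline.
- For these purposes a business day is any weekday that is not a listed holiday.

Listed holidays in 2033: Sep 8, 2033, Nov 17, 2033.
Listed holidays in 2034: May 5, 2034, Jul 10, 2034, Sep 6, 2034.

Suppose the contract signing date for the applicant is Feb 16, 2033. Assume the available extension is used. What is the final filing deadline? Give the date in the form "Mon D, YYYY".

9 months from Feb 16, 2033 is Nov 16, 2033.
Nov 16, 2033 falls on a Wednesday, which is a business day, so no adjustment is needed.
The 45-calendar-day extension moves the deadline from Nov 16, 2033 to Dec 31, 2033.
Because Dec 31, 2033 is a Saturday, the deadline becomes Jan 2, 2034 (Monday).
So the filing is due Jan 2, 2034.

Jan 2, 2034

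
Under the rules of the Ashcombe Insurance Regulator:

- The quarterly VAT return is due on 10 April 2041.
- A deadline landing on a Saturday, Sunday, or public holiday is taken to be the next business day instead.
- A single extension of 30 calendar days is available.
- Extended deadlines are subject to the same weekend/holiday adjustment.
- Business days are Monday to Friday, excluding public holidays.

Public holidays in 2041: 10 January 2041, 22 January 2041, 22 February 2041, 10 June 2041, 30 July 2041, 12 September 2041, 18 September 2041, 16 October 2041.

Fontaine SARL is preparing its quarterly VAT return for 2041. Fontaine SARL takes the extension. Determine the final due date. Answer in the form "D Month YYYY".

The statutory due date is 10 April 2041.
10 April 2041 (Wednesday) is already a business day.
The 30-calendar-day extension moves the deadline from 10 April 2041 to 10 May 2041.
Since 10 May 2041 is a Friday and not a holiday, the date is unchanged.
So the filing is due 10 May 2041.

10 May 2041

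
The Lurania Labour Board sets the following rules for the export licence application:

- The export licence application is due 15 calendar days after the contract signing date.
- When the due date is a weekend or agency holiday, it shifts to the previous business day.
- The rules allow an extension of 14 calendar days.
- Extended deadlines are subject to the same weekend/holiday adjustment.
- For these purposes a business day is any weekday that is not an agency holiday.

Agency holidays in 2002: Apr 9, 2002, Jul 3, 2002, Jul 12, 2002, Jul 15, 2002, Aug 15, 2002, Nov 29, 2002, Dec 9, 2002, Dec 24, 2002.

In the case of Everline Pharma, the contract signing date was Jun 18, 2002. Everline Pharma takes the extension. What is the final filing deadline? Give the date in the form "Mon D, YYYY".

Jul 16, 2002

From Jun 18, 2002, 15 calendar days later is Jul 3, 2002.
Jul 3, 2002 falls on a listed holiday. Rolling to the preceding business day gives Jul 2, 2002, a Tuesday.
Add the 14 calendar-day extension to Jul 2, 2002: Jul 16, 2002.
Since Jul 16, 2002 is a Tuesday and not a holiday, the date is unchanged.
So the filing is due Jul 16, 2002.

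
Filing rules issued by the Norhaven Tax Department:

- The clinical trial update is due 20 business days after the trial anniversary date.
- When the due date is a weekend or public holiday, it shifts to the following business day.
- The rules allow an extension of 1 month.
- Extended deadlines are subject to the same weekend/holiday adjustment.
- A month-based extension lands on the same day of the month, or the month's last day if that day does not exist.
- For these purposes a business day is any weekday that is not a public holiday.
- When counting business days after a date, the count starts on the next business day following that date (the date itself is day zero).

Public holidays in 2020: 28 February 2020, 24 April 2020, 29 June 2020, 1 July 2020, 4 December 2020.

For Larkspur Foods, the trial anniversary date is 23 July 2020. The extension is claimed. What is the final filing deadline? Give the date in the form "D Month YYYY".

20 business days after 23 July 2020, excluding weekends and holidays, is 20 August 2020.
20 August 2020 falls on a Thursday, which is a business day, so no adjustment is needed.
The 1 month extension carries 20 August 2020 to 20 September 2020.
20 September 2020 is a Sunday; the next business day is 21 September 2020 (Monday).
Deadline: 21 September 2020.

21 September 2020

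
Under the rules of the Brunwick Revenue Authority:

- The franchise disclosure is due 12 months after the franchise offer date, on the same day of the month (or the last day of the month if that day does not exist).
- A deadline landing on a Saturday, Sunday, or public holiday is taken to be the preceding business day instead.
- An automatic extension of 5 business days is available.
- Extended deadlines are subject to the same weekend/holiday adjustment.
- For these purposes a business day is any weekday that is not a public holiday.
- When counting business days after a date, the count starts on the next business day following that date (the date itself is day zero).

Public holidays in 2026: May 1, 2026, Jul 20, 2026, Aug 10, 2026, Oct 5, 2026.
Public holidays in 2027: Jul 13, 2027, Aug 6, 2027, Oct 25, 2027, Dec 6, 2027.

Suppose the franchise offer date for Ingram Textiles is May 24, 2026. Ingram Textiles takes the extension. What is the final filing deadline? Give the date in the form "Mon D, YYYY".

May 31, 2027

Moving 12 months forward from May 24, 2026 on the corresponding day gives May 24, 2027.
May 24, 2027 falls on a Monday, which is a business day, so no adjustment is needed.
Counting 5 further business days from May 24, 2027 reaches May 31, 2027.
Since May 31, 2027 is a Monday and not a holiday, the date is unchanged.
So the filing is due May 31, 2027.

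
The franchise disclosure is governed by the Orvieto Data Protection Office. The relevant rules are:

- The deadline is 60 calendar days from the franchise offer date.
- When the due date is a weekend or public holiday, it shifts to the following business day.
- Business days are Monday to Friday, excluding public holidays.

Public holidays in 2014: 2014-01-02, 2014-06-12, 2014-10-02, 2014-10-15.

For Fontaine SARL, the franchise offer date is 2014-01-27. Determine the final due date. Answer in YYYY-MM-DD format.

2014-03-28

From 2014-01-27, 60 calendar days later is 2014-03-28.
2014-03-28 (Friday) is already a business day.
The final due date is 2014-03-28.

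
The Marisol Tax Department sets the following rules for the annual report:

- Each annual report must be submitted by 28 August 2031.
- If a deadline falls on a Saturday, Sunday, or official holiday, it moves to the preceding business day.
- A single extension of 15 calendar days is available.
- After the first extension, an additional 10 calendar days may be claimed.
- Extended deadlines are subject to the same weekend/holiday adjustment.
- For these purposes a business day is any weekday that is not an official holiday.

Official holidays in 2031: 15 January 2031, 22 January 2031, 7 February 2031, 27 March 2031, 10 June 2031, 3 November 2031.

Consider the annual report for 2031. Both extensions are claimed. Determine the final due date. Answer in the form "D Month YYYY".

22 September 2031

The stated deadline is 28 August 2031.
28 August 2031 falls on a Thursday, which is a business day, so no adjustment is needed.
Applying the 15-calendar-day extension: 28 August 2031 + 15 days = 12 September 2031.
Since 12 September 2031 is a Friday and not a holiday, the date is unchanged.
Applying the 10-calendar-day extension: 12 September 2031 + 10 days = 22 September 2031.
22 September 2031 (Monday) is already a business day.
The final due date is 22 September 2031.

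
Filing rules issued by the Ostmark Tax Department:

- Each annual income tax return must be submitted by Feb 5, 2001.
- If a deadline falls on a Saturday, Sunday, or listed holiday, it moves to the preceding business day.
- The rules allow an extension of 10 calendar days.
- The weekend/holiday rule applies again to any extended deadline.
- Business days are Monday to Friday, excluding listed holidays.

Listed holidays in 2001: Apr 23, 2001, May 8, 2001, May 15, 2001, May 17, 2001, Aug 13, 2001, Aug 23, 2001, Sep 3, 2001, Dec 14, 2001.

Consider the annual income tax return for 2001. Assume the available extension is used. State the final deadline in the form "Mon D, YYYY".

Feb 15, 2001

The statutory due date is Feb 5, 2001.
Feb 5, 2001 falls on a Monday, which is a business day, so no adjustment is needed.
Add the 10 calendar-day extension to Feb 5, 2001: Feb 15, 2001.
Feb 15, 2001 is a Thursday and not a listed holiday, so it stands.
Final deadline: Feb 15, 2001.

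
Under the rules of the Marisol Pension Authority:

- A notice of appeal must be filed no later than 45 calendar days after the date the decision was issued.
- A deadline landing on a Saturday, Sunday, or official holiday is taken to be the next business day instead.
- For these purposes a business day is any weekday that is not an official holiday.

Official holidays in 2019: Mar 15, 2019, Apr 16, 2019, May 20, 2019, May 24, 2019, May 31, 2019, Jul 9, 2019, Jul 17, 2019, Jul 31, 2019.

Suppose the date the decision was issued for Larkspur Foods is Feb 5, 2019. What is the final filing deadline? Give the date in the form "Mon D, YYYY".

From Feb 5, 2019, 45 calendar days later is Mar 22, 2019.
Mar 22, 2019 is a Friday and not a listed holiday, so it stands.
Deadline: Mar 22, 2019.

Mar 22, 2019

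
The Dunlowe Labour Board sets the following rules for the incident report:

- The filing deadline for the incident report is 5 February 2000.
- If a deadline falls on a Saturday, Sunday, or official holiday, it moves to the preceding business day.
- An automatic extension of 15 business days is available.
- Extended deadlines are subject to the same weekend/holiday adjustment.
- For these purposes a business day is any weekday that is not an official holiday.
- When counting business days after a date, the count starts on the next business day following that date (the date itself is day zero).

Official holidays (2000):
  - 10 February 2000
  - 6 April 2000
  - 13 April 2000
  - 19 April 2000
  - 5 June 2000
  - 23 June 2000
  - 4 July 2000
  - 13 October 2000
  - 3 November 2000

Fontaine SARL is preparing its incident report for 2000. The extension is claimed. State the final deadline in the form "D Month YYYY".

28 February 2000

The statutory due date is 5 February 2000.
5 February 2000 falls on a Saturday. Rolling to the preceding business day gives 4 February 2000, a Friday.
The 15-business-day extension runs from 4 February 2000 to 28 February 2000.
Since 28 February 2000 is a Monday and not a holiday, the date is unchanged.
Deadline: 28 February 2000.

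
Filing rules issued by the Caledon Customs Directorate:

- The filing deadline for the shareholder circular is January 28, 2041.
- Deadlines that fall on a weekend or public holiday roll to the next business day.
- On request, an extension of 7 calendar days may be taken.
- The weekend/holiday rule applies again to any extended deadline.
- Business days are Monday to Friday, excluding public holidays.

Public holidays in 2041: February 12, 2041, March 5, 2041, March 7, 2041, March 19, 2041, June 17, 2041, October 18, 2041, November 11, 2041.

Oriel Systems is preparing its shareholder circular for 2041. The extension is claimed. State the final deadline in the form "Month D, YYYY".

February 4, 2041

Start from the fixed due date, January 28, 2041.
January 28, 2041 (Monday) is already a business day.
The 7-calendar-day extension moves the deadline from January 28, 2041 to February 4, 2041.
February 4, 2041 is a Monday and not a listed holiday, so it stands.
Deadline: February 4, 2041.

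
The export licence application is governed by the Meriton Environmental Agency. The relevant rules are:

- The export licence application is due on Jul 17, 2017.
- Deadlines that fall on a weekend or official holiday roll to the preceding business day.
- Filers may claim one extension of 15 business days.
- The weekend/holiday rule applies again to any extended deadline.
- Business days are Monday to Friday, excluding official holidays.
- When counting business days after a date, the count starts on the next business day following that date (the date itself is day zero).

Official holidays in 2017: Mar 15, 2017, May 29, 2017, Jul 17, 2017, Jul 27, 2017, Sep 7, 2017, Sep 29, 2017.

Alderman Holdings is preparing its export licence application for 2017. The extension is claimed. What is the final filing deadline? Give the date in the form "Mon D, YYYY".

Aug 8, 2017

Start from the fixed due date, Jul 17, 2017.
Jul 17, 2017 is a listed holiday; the preceding business day is Jul 14, 2017 (Friday).
Counting 15 further business days from Jul 14, 2017 reaches Aug 8, 2017.
Aug 8, 2017 is a Tuesday and not a listed holiday, so it stands.
Final deadline: Aug 8, 2017.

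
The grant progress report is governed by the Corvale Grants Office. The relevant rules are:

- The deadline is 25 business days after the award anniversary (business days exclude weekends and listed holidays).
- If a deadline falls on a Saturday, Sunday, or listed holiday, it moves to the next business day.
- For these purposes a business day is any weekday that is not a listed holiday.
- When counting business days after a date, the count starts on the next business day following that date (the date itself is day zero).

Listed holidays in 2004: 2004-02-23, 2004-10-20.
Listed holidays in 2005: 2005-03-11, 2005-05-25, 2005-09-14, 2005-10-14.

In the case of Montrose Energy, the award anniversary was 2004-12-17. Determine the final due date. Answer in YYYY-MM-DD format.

25 business days after 2004-12-17, excluding weekends and holidays, is 2005-01-21.
2005-01-21 (Friday) is already a business day.
The final due date is 2005-01-21.

2005-01-21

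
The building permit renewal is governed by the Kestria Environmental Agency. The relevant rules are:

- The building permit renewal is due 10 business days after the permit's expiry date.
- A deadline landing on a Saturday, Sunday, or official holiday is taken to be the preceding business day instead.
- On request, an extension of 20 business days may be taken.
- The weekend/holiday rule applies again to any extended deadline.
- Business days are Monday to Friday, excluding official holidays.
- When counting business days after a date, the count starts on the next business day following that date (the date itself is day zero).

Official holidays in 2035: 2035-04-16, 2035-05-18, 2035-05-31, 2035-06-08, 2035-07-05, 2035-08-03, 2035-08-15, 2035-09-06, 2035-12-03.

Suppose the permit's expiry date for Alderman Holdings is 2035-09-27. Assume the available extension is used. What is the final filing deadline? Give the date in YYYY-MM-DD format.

Starting the day after 2035-09-27 and counting 10 business days lands on 2035-10-11.
2035-10-11 falls on a Thursday, which is a business day, so no adjustment is needed.
Counting 20 further business days from 2035-10-11 reaches 2035-11-08.
2035-11-08 falls on a Thursday, which is a business day, so no adjustment is needed.
So the filing is due 2035-11-08.

2035-11-08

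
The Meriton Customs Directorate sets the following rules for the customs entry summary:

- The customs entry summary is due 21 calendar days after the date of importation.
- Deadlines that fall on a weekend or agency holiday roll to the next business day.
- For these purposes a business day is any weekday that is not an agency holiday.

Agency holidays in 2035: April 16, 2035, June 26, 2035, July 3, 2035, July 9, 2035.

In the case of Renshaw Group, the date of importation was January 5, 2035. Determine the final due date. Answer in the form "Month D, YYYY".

21 calendar days after January 5, 2035 is January 26, 2035.
January 26, 2035 falls on a Friday, which is a business day, so no adjustment is needed.
The final due date is January 26, 2035.

January 26, 2035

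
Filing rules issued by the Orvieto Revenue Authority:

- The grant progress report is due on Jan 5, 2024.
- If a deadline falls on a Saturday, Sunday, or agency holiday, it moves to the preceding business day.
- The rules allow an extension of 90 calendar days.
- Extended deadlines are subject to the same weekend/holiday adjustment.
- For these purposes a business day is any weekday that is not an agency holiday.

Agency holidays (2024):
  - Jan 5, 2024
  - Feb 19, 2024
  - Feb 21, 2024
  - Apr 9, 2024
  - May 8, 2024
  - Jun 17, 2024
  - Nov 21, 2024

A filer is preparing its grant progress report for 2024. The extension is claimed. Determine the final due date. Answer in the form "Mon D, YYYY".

Apr 3, 2024

The stated deadline is Jan 5, 2024.
Because Jan 5, 2024 is a listed holiday, the deadline becomes Jan 4, 2024 (Thursday).
Applying the 90-calendar-day extension: Jan 4, 2024 + 90 days = Apr 3, 2024.
Since Apr 3, 2024 is a Wednesday and not a holiday, the date is unchanged.
Deadline: Apr 3, 2024.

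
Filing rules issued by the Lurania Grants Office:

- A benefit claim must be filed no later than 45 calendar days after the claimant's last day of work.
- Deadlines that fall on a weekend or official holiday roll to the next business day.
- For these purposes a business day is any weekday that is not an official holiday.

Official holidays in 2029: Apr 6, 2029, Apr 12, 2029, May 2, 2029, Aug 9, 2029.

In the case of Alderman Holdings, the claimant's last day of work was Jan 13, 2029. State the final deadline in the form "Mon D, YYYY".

Feb 27, 2029

Trigger date Jan 13, 2029 + 45 calendar days = Feb 27, 2029.
Feb 27, 2029 falls on a Tuesday, which is a business day, so no adjustment is needed.
Final deadline: Feb 27, 2029.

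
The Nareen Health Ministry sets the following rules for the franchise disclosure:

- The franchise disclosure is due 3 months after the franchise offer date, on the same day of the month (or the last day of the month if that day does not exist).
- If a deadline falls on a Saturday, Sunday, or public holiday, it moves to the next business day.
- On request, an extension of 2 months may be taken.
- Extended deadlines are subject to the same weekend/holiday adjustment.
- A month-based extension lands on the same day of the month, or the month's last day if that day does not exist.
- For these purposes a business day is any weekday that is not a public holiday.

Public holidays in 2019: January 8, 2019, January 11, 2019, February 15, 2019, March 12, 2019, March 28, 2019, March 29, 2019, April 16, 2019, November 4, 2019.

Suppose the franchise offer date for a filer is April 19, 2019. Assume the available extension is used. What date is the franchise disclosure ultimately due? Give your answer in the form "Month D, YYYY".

September 19, 2019

Moving 3 months forward from April 19, 2019 on the corresponding day gives July 19, 2019.
July 19, 2019 falls on a Friday, which is a business day, so no adjustment is needed.
Add 2 months to July 19, 2019: September 19, 2019.
September 19, 2019 (Thursday) is already a business day.
So the filing is due September 19, 2019.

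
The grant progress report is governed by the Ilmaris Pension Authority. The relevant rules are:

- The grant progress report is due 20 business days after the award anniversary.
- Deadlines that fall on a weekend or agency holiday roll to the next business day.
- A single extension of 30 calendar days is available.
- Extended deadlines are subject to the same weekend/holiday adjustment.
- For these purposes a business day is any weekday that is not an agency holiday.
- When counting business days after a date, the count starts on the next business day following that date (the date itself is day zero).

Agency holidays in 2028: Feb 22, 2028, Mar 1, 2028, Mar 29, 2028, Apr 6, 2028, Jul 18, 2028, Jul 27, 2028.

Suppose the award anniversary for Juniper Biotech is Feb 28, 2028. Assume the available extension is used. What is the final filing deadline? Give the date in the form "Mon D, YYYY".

Starting the day after Feb 28, 2028 and counting 20 business days lands on Mar 28, 2028.
Mar 28, 2028 falls on a Tuesday, which is a business day, so no adjustment is needed.
With the 30-day extension, Mar 28, 2028 becomes Apr 27, 2028.
Apr 27, 2028 falls on a Thursday, which is a business day, so no adjustment is needed.
Final deadline: Apr 27, 2028.

Apr 27, 2028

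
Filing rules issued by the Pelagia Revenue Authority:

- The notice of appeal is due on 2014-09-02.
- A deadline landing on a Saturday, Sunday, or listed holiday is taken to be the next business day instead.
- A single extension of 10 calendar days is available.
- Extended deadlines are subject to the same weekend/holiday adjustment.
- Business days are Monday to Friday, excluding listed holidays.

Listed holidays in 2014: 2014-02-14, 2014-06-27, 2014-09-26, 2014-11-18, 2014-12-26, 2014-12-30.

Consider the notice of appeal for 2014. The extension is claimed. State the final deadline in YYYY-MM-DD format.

2014-09-12

Start from the fixed due date, 2014-09-02.
2014-09-02 (Tuesday) is already a business day.
With the 10-day extension, 2014-09-02 becomes 2014-09-12.
2014-09-12 is a Friday and not a listed holiday, so it stands.
Final deadline: 2014-09-12.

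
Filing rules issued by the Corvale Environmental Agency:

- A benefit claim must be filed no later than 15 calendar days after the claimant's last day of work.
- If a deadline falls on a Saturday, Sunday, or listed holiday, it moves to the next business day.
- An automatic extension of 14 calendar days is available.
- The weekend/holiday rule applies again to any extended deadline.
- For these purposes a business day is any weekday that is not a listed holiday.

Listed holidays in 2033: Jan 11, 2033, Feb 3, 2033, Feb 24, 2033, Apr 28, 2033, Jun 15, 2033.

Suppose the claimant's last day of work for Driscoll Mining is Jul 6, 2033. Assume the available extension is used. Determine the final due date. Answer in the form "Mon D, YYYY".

From Jul 6, 2033, 15 calendar days later is Jul 21, 2033.
Jul 21, 2033 (Thursday) is already a business day.
The 14-calendar-day extension moves the deadline from Jul 21, 2033 to Aug 4, 2033.
Aug 4, 2033 (Thursday) is already a business day.
The final due date is Aug 4, 2033.

Aug 4, 2033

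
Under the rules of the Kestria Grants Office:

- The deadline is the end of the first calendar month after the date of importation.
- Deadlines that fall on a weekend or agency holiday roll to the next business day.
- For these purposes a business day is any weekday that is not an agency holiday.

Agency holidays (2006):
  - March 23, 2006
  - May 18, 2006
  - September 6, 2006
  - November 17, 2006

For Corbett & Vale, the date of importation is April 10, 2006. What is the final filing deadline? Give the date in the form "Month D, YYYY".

May 31, 2006

1 month after April 10, 2006 is May 2006; that month ends on May 31, 2006.
Since May 31, 2006 is a Wednesday and not a holiday, the date is unchanged.
Final deadline: May 31, 2006.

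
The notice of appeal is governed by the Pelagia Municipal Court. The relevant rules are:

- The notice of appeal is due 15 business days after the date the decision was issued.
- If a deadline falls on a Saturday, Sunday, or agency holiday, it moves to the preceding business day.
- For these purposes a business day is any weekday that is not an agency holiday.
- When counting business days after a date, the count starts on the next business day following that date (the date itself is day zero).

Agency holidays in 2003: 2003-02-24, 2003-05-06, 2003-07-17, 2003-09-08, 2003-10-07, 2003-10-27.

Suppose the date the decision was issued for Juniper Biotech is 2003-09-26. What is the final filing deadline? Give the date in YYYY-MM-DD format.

2003-10-20

Counting 15 business days after 2003-09-26 (skipping weekends and listed holidays) reaches 2003-10-20.
2003-10-20 falls on a Monday, which is a business day, so no adjustment is needed.
So the filing is due 2003-10-20.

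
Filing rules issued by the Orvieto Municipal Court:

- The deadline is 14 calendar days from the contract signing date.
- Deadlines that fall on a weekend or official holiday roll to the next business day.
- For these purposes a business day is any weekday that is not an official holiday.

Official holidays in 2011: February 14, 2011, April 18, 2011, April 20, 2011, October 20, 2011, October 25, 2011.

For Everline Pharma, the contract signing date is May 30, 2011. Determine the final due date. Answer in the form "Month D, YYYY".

June 13, 2011

From May 30, 2011, 14 calendar days later is June 13, 2011.
Since June 13, 2011 is a Monday and not a holiday, the date is unchanged.
Deadline: June 13, 2011.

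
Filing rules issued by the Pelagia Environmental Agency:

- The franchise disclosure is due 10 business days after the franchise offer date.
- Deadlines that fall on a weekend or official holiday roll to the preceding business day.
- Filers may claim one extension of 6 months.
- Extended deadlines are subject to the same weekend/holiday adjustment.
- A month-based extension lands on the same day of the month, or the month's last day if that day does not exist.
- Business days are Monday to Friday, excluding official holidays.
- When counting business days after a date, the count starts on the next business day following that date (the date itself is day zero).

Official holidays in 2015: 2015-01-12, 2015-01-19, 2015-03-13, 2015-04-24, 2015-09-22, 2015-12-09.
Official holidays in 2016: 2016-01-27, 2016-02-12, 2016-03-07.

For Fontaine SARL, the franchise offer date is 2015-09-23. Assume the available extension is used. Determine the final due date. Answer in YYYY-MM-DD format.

2016-04-07

10 business days after 2015-09-23, excluding weekends and holidays, is 2015-10-07.
2015-10-07 falls on a Wednesday, which is a business day, so no adjustment is needed.
The 6 months extension carries 2015-10-07 to 2016-04-07.
2016-04-07 is a Thursday and not a listed holiday, so it stands.
Deadline: 2016-04-07.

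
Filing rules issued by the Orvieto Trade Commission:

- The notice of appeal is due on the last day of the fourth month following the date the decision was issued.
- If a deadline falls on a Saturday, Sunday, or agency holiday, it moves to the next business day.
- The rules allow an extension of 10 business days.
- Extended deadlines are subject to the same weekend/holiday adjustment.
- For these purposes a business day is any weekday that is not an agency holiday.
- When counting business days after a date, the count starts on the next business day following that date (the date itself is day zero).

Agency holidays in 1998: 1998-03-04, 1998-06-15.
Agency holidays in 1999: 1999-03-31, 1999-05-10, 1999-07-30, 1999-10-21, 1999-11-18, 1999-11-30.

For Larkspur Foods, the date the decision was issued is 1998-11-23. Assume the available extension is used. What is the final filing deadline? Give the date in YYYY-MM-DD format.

4 months after 1998-11-23 is March 1999; that month ends on 1999-03-31.
1999-03-31 falls on a listed holiday. Rolling to the next business day gives 1999-04-01, a Thursday.
The 10-business-day extension runs from 1999-04-01 to 1999-04-15.
1999-04-15 is a Thursday and not a listed holiday, so it stands.
Final deadline: 1999-04-15.

1999-04-15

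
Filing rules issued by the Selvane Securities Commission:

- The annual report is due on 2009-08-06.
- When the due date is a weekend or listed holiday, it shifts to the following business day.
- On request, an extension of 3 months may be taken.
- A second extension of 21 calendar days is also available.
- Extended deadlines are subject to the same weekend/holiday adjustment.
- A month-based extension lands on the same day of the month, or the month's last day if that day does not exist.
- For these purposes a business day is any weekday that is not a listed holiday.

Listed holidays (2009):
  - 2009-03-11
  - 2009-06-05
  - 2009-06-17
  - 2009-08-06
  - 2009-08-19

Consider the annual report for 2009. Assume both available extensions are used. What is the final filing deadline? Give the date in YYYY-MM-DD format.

2009-11-30

Start from the fixed due date, 2009-08-06.
Because 2009-08-06 is a listed holiday, the deadline becomes 2009-08-07 (Friday).
Applying the 3 months extension: 3 months after 2009-08-07 is 2009-11-07.
2009-11-07 is a Saturday, so it moves to the next business day, 2009-11-09 (Monday).
Applying the 21-calendar-day extension: 2009-11-09 + 21 days = 2009-11-30.
Since 2009-11-30 is a Monday and not a holiday, the date is unchanged.
The final due date is 2009-11-30.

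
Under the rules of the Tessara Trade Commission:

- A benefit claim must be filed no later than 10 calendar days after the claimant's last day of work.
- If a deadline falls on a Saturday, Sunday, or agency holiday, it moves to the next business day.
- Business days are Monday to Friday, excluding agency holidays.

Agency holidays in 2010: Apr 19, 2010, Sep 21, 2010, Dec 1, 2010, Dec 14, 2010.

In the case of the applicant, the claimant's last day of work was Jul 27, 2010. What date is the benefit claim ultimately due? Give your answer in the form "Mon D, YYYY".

Aug 6, 2010

Trigger date Jul 27, 2010 + 10 calendar days = Aug 6, 2010.
Aug 6, 2010 (Friday) is already a business day.
So the filing is due Aug 6, 2010.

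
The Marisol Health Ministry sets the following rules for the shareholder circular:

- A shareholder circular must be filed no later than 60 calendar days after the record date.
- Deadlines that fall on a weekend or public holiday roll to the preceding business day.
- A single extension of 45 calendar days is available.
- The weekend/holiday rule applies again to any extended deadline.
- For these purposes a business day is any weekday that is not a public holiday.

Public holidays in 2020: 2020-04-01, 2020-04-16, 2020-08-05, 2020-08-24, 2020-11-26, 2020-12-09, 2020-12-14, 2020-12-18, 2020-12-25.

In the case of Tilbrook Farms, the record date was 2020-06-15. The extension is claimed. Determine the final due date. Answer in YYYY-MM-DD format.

2020-09-28

From 2020-06-15, 60 calendar days later is 2020-08-14.
2020-08-14 is a Friday and not a listed holiday, so it stands.
With the 45-day extension, 2020-08-14 becomes 2020-09-28.
2020-09-28 falls on a Monday, which is a business day, so no adjustment is needed.
Deadline: 2020-09-28.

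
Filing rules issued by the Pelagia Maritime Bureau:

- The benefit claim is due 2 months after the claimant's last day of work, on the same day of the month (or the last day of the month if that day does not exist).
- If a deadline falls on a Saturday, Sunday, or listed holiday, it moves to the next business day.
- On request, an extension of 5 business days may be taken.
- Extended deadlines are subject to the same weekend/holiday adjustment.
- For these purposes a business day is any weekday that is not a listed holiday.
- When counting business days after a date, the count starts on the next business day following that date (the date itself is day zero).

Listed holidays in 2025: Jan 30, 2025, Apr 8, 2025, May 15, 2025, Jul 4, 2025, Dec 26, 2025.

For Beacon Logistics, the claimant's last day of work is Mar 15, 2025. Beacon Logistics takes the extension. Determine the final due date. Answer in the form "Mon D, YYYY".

May 23, 2025

2 months from Mar 15, 2025 is May 15, 2025.
May 15, 2025 is a listed holiday; the next business day is May 16, 2025 (Friday).
Applying the 5-business-day extension: 5 business days after May 16, 2025 is May 23, 2025.
May 23, 2025 falls on a Friday, which is a business day, so no adjustment is needed.
Final deadline: May 23, 2025.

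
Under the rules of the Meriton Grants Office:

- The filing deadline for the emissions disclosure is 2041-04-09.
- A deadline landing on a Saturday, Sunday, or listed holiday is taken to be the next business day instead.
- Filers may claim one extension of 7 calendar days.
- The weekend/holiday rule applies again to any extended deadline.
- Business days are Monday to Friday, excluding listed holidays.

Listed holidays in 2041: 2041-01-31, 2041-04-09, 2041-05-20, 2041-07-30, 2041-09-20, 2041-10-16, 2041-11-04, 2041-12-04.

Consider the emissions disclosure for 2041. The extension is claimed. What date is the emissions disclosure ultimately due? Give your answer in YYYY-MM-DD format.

2041-04-17

The statutory due date is 2041-04-09.
Because 2041-04-09 is a listed holiday, the deadline becomes 2041-04-10 (Wednesday).
Applying the 7-calendar-day extension: 2041-04-10 + 7 days = 2041-04-17.
2041-04-17 (Wednesday) is already a business day.
The final due date is 2041-04-17.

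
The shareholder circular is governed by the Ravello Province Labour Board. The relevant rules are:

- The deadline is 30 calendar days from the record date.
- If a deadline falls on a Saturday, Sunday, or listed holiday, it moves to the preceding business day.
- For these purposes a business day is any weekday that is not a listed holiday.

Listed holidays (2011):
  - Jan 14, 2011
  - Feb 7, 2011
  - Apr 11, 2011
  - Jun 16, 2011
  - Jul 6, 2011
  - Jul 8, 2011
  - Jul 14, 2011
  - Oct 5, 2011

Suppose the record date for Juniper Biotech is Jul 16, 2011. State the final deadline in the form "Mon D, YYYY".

From Jul 16, 2011, 30 calendar days later is Aug 15, 2011.
Aug 15, 2011 falls on a Monday, which is a business day, so no adjustment is needed.
So the filing is due Aug 15, 2011.

Aug 15, 2011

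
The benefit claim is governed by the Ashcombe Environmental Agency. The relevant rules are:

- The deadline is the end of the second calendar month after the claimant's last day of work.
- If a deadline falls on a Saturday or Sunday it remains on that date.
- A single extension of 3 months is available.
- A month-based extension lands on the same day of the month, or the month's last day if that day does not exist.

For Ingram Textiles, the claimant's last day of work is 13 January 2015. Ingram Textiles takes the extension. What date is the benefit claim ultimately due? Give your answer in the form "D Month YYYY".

30 June 2015

The second month after 13 January 2015 is March 2015, whose last day is 31 March 2015.
No adjustment is made for weekends or holidays, so 31 March 2015 stands.
Add 3 months to 31 March 2015: 30 June 2015 (day 31 does not exist in June, so the month's last day is used).
No adjustment is made for weekends or holidays, so 30 June 2015 stands.
The final due date is 30 June 2015.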